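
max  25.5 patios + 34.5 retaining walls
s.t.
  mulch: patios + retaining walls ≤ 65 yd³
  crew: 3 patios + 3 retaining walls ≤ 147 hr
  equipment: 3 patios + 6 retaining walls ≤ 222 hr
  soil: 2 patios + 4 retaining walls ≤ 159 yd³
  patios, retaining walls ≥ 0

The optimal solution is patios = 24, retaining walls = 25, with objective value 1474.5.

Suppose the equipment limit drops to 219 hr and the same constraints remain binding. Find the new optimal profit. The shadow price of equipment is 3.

1465.5

Δb = -3, so new z* = 1474.5 + (3)·(-3) = 1474.5 − 9 = 1465.5.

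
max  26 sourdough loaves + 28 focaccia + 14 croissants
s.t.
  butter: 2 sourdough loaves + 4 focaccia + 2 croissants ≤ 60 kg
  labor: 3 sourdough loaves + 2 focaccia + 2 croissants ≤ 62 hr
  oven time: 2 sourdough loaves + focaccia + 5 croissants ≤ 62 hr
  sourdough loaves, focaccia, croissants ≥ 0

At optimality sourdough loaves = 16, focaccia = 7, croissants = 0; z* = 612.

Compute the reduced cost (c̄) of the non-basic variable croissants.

At the optimum: butter uses 60 of 60 (binding); labor uses 62 of 62 (binding); oven time uses 39 of 62 (slack = 23).
Slack constraints have shadow price 0 (complementary slackness).
From A_Bᵀ y = c: 2·y_butter + 3·y_labor = 26; 4·y_butter + 2·y_labor = 28.
→ y_butter = 4 and y_labor = 6.
Reduced cost of croissants: c₃ − yᵀa₃ = 14 − (4·2 + 6·2) = 14 − 20 = -6.

-6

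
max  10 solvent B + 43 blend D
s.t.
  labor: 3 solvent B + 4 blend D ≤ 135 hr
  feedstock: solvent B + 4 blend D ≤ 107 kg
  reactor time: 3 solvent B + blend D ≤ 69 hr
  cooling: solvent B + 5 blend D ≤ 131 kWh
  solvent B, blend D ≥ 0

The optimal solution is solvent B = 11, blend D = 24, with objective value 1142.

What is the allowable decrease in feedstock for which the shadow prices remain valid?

Binding constraints: feedstock, cooling. The basis is B = [[1,4],[1,5]] with det 1.
Per unit decrease in feedstock, x* moves by d = (-5, 1).
The basis stays optimal until solvent B reaches 0; allowable decrease = 2.2 kg.

2.2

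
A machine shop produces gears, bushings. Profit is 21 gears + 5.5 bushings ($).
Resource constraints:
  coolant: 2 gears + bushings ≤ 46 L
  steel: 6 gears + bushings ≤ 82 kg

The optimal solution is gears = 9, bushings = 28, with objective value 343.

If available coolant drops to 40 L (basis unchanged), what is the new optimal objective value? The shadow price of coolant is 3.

325

Δb = -6, so new z* = 343 + (3)·(-6) = 343 − 18 = 325.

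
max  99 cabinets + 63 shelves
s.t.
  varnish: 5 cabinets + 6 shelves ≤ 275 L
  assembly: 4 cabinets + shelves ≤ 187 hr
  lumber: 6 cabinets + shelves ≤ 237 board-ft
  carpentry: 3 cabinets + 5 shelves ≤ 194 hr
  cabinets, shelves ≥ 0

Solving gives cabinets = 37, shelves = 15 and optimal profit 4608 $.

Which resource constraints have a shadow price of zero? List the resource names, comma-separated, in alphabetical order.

assembly, carpentry

varnish: 275/275 (binding)
assembly: 163/187 (slack 24)
lumber: 237/237 (binding)
carpentry: 186/194 (slack 8)
By complementary slackness, a constraint with positive slack has shadow price 0 → assembly, carpentry.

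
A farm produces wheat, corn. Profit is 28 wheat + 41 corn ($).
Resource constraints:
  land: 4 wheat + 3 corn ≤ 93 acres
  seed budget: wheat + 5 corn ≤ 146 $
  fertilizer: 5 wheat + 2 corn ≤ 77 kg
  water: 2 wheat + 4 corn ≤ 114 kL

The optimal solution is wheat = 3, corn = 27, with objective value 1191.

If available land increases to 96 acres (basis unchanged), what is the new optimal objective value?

1200

At the optimum: land uses 93 of 93 (binding); seed budget uses 138 of 146 (slack = 8); fertilizer uses 69 of 77 (slack = 8); water uses 114 of 114 (binding).
By complementary slackness, y = 0 for the non-binding constraints.
Dual feasibility on the basic columns requires 4·y_land + 2·y_water = 28, 3·y_land + 4·y_water = 41.
This yields shadow prices y_land = 3, y_water = 8.
Δz = y_land·Δb = 3 × (3) = 9, so new z* = 1191 + 9 = 1200.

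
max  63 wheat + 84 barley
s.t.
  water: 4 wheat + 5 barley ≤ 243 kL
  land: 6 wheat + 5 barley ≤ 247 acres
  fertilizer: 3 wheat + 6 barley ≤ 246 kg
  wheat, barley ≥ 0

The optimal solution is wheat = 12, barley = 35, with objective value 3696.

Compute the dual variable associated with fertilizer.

9

At the optimum: water uses 223 of 243 (slack = 20); land uses 247 of 247 (binding); fertilizer uses 246 of 246 (binding).
Slack constraints have shadow price 0 (complementary slackness).
Dual feasibility on the basic columns requires 6·y_land + 3·y_fertilizer = 63, 5·y_land + 6·y_fertilizer = 84.
Solving: y_land = 6, y_fertilizer = 9.
Shadow price of fertilizer = 9.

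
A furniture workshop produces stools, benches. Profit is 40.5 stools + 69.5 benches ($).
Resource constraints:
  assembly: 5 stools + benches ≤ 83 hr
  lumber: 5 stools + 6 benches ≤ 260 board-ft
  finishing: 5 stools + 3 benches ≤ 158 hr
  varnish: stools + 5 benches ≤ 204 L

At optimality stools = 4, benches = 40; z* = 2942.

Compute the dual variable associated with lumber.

Check each constraint at x*: assembly 60/83 (slack 23); lumber 260/260 (tight); finishing 140/158 (slack 18); varnish 204/204 (tight).
By complementary slackness, y = 0 for the non-binding constraints.
The binding rows give the dual system: 5·y_lumber + 1·y_varnish = 40.5 and 6·y_lumber + 5·y_varnish = 69.5.
→ y_lumber = 7 and y_varnish = 5.5.
Shadow price of lumber = 7.

7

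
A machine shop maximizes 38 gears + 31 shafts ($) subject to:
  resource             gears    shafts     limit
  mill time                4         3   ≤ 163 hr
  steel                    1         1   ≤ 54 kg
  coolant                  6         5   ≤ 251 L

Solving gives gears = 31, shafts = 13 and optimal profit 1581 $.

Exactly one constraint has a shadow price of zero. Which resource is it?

steel

mill time: 163/163 (binding)
steel: 44/54 (slack 10)
coolant: 251/251 (binding)
By complementary slackness, a constraint with positive slack has shadow price 0 → steel.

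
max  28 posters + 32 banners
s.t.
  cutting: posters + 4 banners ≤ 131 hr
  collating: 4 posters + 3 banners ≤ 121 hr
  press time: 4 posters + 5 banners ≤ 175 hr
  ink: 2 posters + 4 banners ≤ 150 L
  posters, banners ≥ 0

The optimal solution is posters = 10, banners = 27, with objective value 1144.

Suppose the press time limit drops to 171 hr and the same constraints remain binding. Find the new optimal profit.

1122

Binding: collating and press time. Non-binding: cutting (13 unused), ink (22 unused).
By complementary slackness, y = 0 for the non-binding constraints.
The binding rows give the dual system: 4·y_collating + 4·y_press time = 28 and 3·y_collating + 5·y_press time = 32.
→ y_collating = 1.5 and y_press time = 5.5.
Δz = y_press time·Δb = 5.5 × (-4) = -22, so new z* = 1144 − 22 = 1122.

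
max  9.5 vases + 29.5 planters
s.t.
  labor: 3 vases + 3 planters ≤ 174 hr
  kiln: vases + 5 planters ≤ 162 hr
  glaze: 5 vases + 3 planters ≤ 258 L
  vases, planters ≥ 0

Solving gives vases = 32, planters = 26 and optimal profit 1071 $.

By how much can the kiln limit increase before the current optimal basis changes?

Binding constraints: labor, kiln. The basis is B = [[3,3],[1,5]] with det 12.
Per unit increase in kiln, x* moves by d = (-0.25, 0.25).
The basis stays optimal until vases reaches 0; allowable increase = 128 hr.

128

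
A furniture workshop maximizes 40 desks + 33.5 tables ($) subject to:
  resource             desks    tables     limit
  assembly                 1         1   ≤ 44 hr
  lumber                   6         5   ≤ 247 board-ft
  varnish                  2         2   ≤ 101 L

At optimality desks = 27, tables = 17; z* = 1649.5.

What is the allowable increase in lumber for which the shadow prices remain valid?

17

Binding constraints: assembly, lumber. The basis is B = [[1,1],[6,5]] with det -1.
Per unit increase in lumber, x* moves by d = (1, -1).
The basis stays optimal until tables reaches 0; allowable increase = 17 board-ft.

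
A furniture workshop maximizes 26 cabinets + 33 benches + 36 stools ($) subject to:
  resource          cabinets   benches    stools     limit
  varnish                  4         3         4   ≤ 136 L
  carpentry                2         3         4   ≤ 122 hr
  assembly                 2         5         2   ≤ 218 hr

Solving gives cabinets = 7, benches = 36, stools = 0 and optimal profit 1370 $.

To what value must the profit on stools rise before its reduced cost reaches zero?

44

Check each constraint at x*: varnish 136/136 (tight); carpentry 122/122 (tight); assembly 194/218 (slack 24).
Slack constraints have shadow price 0 (complementary slackness).
The binding rows give the dual system: 4·y_varnish + 2·y_carpentry = 26 and 3·y_varnish + 3·y_carpentry = 33.
→ y_varnish = 2 and y_carpentry = 9.
stools enters the basis when its profit ≥ yᵀa₃ = 2·4 + 9·4 = 44.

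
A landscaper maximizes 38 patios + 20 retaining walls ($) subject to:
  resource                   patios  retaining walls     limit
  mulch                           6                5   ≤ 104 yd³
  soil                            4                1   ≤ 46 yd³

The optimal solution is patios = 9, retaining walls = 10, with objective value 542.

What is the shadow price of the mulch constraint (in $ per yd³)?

At the optimum: mulch uses 104 of 104 (binding); soil uses 46 of 46 (binding).
From A_Bᵀ y = c: 6·y_mulch + 4·y_soil = 38; 5·y_mulch + 1·y_soil = 20.
This yields shadow prices y_mulch = 3, y_soil = 5.
Shadow price of mulch = 3.

3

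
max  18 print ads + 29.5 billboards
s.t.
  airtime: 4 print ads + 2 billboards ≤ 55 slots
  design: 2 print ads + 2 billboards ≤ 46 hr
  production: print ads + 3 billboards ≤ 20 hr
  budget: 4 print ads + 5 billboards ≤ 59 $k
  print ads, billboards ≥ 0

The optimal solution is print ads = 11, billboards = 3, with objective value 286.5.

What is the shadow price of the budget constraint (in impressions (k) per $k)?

Binding: production and budget. Non-binding: airtime (5 unused), design (18 unused).
Slack constraints have shadow price 0 (complementary slackness).
Dual feasibility on the basic columns requires 1·y_production + 4·y_budget = 18, 3·y_production + 5·y_budget = 29.5.
This yields shadow prices y_production = 4, y_budget = 3.5.
Shadow price of budget = 3.5.

3.5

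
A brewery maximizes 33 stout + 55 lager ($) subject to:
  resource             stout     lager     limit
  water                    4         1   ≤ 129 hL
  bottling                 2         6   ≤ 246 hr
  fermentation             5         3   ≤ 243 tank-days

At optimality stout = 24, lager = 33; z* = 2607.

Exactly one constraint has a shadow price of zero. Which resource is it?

water: 129/129 (binding)
bottling: 246/246 (binding)
fermentation: 219/243 (slack 24)
By complementary slackness, a constraint with positive slack has shadow price 0 → fermentation.

fermentation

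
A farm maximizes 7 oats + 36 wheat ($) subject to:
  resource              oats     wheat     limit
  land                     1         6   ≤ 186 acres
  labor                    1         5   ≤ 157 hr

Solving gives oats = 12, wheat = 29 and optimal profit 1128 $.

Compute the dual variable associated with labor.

6

At the optimum: land uses 186 of 186 (binding); labor uses 157 of 157 (binding).
The binding rows give the dual system: 1·y_land + 1·y_labor = 7 and 6·y_land + 5·y_labor = 36.
→ y_land = 1 and y_labor = 6.
Shadow price of labor = 6.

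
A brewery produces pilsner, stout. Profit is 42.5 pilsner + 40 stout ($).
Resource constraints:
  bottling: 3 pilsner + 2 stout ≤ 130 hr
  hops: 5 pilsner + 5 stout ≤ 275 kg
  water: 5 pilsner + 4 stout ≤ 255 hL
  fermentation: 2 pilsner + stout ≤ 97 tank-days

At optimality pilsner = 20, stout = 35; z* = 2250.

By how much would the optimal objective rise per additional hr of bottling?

At the optimum: bottling uses 130 of 130 (binding); hops uses 275 of 275 (binding); water uses 240 of 255 (slack = 15); fermentation uses 75 of 97 (slack = 22).
By complementary slackness, y = 0 for the non-binding constraints.
The binding rows give the dual system: 3·y_bottling + 5·y_hops = 42.5 and 2·y_bottling + 5·y_hops = 40.
→ y_bottling = 2.5 and y_hops = 7.
Shadow price of bottling = 2.5.

2.5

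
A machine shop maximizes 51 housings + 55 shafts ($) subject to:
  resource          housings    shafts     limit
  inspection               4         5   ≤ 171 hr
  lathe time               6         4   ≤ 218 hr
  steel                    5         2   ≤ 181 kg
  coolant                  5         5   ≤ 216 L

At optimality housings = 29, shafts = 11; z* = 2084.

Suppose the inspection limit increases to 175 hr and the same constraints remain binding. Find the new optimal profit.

2120

Check each constraint at x*: inspection 171/171 (tight); lathe time 218/218 (tight); steel 167/181 (slack 14); coolant 200/216 (slack 16).
Since steel, coolant are not tight, their duals are 0.
Dual feasibility on the basic columns requires 4·y_inspection + 6·y_lathe time = 51, 5·y_inspection + 4·y_lathe time = 55.
→ y_inspection = 9 and y_lathe time = 2.5.
Δz = y_inspection·Δb = 9 × (4) = 36, so new z* = 2084 + 36 = 2120.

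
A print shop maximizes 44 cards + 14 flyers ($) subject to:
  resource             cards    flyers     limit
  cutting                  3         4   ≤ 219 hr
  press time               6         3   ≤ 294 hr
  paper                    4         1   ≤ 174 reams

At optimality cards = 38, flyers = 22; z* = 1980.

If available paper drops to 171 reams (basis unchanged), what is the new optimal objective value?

At the optimum: cutting uses 202 of 219 (slack = 17); press time uses 294 of 294 (binding); paper uses 174 of 174 (binding).
Since cutting is not tight, its dual is 0.
Dual feasibility on the basic columns requires 6·y_press time + 4·y_paper = 44, 3·y_press time + 1·y_paper = 14.
Solving: y_press time = 2, y_paper = 8.
Δz = y_paper·Δb = 8 × (-3) = -24, so new z* = 1980 − 24 = 1956.

1956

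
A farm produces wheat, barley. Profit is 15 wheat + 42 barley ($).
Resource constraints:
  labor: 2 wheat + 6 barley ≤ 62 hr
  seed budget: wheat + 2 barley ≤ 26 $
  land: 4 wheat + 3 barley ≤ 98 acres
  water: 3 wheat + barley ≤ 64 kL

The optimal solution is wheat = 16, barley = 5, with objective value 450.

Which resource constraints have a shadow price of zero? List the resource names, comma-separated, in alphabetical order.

labor: 62/62 (binding)
seed budget: 26/26 (binding)
land: 79/98 (slack 19)
water: 53/64 (slack 11)
By complementary slackness, a constraint with positive slack has shadow price 0 → land, water.

land, water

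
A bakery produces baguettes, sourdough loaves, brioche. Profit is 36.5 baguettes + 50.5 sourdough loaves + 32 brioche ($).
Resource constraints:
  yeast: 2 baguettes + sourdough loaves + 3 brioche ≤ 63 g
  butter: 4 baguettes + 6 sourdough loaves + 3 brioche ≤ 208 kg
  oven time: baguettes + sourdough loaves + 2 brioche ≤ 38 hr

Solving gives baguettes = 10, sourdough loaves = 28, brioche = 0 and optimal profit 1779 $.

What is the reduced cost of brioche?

Binding: butter and oven time. Non-binding: yeast (15 unused).
By complementary slackness, y = 0 for the non-binding constraint.
From A_Bᵀ y = c: 4·y_butter + 1·y_oven time = 36.5; 6·y_butter + 1·y_oven time = 50.5.
→ y_butter = 7 and y_oven time = 8.5.
Reduced cost of brioche: c₃ − yᵀa₃ = 32 − (7·3 + 8.5·2) = 32 − 38 = -6.

-6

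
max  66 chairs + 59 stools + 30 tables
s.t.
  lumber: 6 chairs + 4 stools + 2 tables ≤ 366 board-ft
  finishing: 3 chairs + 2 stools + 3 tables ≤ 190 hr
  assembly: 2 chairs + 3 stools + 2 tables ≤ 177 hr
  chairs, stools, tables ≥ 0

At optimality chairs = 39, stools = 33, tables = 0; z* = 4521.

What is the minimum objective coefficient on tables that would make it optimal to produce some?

Check each constraint at x*: lumber 366/366 (tight); finishing 183/190 (slack 7); assembly 177/177 (tight).
Slack constraints have shadow price 0 (complementary slackness).
From A_Bᵀ y = c: 6·y_lumber + 2·y_assembly = 66; 4·y_lumber + 3·y_assembly = 59.
This yields shadow prices y_lumber = 8, y_assembly = 9.
tables enters the basis when its profit ≥ yᵀa₃ = 8·2 + 9·2 = 34.

34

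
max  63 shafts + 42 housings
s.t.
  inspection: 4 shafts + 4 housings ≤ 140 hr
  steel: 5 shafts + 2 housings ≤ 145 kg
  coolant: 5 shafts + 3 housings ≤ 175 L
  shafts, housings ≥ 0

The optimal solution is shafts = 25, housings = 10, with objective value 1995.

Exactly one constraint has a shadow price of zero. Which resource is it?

coolant

inspection: 140/140 (binding)
steel: 145/145 (binding)
coolant: 155/175 (slack 20)
By complementary slackness, a constraint with positive slack has shadow price 0 → coolant.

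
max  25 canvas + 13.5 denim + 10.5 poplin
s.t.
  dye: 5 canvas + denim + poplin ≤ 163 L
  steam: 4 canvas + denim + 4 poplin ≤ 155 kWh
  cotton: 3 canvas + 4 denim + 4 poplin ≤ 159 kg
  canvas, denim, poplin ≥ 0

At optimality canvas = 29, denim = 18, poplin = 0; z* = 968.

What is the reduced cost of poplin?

At the optimum: dye uses 163 of 163 (binding); steam uses 134 of 155 (slack = 21); cotton uses 159 of 159 (binding).
Slack constraints have shadow price 0 (complementary slackness).
The binding rows give the dual system: 5·y_dye + 3·y_cotton = 25 and 1·y_dye + 4·y_cotton = 13.5.
→ y_dye = 3.5 and y_cotton = 2.5.
Reduced cost of poplin: c₃ − yᵀa₃ = 10.5 − (3.5·1 + 2.5·4) = 10.5 − 13.5 = -3.

-3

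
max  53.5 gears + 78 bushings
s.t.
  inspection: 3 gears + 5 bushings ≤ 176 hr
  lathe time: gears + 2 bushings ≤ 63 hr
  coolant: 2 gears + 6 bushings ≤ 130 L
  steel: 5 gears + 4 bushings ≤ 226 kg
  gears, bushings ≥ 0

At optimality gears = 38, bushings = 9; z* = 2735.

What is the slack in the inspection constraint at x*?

17

inspection used = 3·38 + 5·9 = 159; slack = 176 − 159 = 17.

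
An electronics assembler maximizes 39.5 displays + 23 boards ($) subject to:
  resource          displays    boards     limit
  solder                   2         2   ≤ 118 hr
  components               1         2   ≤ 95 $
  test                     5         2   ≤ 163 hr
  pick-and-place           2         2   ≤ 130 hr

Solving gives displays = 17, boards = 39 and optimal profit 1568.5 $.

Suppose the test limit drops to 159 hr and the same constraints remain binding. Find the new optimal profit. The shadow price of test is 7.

1540.5

Δb = -4, so new z* = 1568.5 + (7)·(-4) = 1568.5 − 28 = 1540.5.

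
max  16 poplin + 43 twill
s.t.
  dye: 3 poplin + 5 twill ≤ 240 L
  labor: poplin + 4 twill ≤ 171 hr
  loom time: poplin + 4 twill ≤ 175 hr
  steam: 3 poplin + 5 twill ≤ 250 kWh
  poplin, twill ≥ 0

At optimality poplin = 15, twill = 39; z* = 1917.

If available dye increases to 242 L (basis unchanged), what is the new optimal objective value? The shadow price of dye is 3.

1923

Δb = 2, so new z* = 1917 + (3)·(2) = 1917 + 6 = 1923.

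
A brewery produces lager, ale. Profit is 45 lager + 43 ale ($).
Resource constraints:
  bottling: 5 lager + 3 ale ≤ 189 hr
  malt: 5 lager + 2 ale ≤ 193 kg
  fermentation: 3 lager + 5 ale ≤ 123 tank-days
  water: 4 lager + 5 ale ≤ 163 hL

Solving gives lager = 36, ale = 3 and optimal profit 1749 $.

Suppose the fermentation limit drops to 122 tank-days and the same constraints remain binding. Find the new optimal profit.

1744

Check each constraint at x*: bottling 189/189 (tight); malt 186/193 (slack 7); fermentation 123/123 (tight); water 159/163 (slack 4).
By complementary slackness, y = 0 for the non-binding constraints.
Dual feasibility on the basic columns requires 5·y_bottling + 3·y_fermentation = 45, 3·y_bottling + 5·y_fermentation = 43.
Solving: y_bottling = 6, y_fermentation = 5.
Δz = y_fermentation·Δb = 5 × (-1) = -5, so new z* = 1749 − 5 = 1744.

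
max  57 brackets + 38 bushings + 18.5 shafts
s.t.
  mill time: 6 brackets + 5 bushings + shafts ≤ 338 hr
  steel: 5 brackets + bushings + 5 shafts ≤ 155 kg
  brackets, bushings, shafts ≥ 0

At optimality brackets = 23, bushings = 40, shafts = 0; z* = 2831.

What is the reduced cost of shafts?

-3.5

Check each constraint at x*: mill time 338/338 (tight); steel 155/155 (tight).
From A_Bᵀ y = c: 6·y_mill time + 5·y_steel = 57; 5·y_mill time + 1·y_steel = 38.
This yields shadow prices y_mill time = 7, y_steel = 3.
Reduced cost of shafts: c₃ − yᵀa₃ = 18.5 − (7·1 + 3·5) = 18.5 − 22 = -3.5.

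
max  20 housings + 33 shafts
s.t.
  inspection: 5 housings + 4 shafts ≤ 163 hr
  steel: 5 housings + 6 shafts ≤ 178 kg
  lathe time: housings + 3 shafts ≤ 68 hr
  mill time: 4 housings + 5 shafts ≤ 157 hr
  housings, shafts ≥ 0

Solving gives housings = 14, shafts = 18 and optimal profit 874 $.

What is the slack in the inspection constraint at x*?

21

inspection used = 5·14 + 4·18 = 142; slack = 163 − 142 = 21.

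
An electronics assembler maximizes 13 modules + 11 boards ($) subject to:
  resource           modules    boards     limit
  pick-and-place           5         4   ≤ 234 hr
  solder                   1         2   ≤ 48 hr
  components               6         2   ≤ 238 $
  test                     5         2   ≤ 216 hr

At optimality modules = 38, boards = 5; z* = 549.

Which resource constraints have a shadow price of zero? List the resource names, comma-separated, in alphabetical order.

pick-and-place, test

pick-and-place: 210/234 (slack 24)
solder: 48/48 (binding)
components: 238/238 (binding)
test: 200/216 (slack 16)
By complementary slackness, a constraint with positive slack has shadow price 0 → pick-and-place, test.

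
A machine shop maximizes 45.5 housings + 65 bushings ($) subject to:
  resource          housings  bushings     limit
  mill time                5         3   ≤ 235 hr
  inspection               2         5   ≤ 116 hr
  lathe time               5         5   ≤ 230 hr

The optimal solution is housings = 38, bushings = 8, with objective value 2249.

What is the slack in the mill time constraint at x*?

21

mill time used = 5·38 + 3·8 = 214; slack = 235 − 214 = 21.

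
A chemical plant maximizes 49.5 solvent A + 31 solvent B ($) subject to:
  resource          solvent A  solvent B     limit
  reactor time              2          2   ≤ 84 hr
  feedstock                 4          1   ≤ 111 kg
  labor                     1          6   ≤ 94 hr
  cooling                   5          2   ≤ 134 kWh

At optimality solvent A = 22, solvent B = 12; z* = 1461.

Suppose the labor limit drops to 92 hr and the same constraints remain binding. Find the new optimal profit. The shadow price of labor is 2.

Δb = -2, so new z* = 1461 + (2)·(-2) = 1461 − 4 = 1457.

1457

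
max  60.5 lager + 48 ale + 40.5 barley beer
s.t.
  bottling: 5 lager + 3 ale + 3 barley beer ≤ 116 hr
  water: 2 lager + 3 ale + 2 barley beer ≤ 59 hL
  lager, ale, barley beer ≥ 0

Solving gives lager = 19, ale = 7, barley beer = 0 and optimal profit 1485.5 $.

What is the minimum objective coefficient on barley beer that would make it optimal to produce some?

Check each constraint at x*: bottling 116/116 (tight); water 59/59 (tight).
Dual feasibility on the basic columns requires 5·y_bottling + 2·y_water = 60.5, 3·y_bottling + 3·y_water = 48.
→ y_bottling = 9.5 and y_water = 6.5.
barley beer enters the basis when its profit ≥ yᵀa₃ = 9.5·3 + 6.5·2 = 41.5.

41.5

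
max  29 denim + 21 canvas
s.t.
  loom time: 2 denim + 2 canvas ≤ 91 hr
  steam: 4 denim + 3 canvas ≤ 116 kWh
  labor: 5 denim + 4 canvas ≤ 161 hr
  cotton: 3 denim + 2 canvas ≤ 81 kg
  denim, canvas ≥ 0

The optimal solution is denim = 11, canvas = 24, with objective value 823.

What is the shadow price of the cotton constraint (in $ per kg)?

Binding: steam and cotton. Non-binding: loom time (21 unused), labor (10 unused).
Slack constraints have shadow price 0 (complementary slackness).
Dual feasibility on the basic columns requires 4·y_steam + 3·y_cotton = 29, 3·y_steam + 2·y_cotton = 21.
This yields shadow prices y_steam = 5, y_cotton = 3.
Shadow price of cotton = 3.

3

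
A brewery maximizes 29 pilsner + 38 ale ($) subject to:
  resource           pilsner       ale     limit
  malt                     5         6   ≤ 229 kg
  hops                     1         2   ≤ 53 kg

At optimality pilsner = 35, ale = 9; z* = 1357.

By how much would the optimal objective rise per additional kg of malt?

5

Check each constraint at x*: malt 229/229 (tight); hops 53/53 (tight).
Dual feasibility on the basic columns requires 5·y_malt + 1·y_hops = 29, 6·y_malt + 2·y_hops = 38.
→ y_malt = 5 and y_hops = 4.
Shadow price of malt = 5.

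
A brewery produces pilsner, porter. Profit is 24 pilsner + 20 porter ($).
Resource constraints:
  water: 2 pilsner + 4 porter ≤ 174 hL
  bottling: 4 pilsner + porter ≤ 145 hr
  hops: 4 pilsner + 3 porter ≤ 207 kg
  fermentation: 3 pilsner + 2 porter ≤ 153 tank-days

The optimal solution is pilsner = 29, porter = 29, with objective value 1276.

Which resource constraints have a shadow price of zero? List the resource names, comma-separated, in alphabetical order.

fermentation, hops

water: 174/174 (binding)
bottling: 145/145 (binding)
hops: 203/207 (slack 4)
fermentation: 145/153 (slack 8)
By complementary slackness, a constraint with positive slack has shadow price 0 → fermentation, hops.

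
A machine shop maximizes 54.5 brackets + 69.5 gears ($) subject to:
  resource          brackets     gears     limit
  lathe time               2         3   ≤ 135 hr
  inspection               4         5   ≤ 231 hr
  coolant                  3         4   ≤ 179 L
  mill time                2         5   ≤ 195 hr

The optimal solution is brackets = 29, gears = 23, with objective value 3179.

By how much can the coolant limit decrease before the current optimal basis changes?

5.75

Binding constraints: inspection, coolant. The basis is B = [[4,5],[3,4]] with det 1.
Per unit decrease in coolant, x* moves by d = (5, -4).
The basis stays optimal until gears reaches 0; allowable decrease = 5.75 L.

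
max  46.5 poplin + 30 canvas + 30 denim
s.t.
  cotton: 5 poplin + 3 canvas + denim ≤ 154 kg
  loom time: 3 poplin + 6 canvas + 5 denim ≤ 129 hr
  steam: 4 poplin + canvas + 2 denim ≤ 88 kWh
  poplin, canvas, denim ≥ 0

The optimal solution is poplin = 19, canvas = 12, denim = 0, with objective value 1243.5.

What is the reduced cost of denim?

-5.5

Binding: loom time and steam. Non-binding: cotton (23 unused).
Slack constraints have shadow price 0 (complementary slackness).
From A_Bᵀ y = c: 3·y_loom time + 4·y_steam = 46.5; 6·y_loom time + 1·y_steam = 30.
This yields shadow prices y_loom time = 3.5, y_steam = 9.
Reduced cost of denim: c₃ − yᵀa₃ = 30 − (3.5·5 + 9·2) = 30 − 35.5 = -5.5.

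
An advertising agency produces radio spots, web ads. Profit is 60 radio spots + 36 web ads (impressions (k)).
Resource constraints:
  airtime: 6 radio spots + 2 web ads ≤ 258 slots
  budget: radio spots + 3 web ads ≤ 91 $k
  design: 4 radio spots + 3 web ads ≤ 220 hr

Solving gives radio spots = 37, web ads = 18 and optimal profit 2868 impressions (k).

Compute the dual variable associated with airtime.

Binding: airtime and budget. Non-binding: design (18 unused).
Slack constraints have shadow price 0 (complementary slackness).
From A_Bᵀ y = c: 6·y_airtime + 1·y_budget = 60; 2·y_airtime + 3·y_budget = 36.
This yields shadow prices y_airtime = 9, y_budget = 6.
Shadow price of airtime = 9.

9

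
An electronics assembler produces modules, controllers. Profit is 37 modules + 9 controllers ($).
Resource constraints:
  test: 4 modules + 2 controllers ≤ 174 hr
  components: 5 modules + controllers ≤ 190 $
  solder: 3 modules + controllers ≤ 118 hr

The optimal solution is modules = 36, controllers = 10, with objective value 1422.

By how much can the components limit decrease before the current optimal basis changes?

Binding constraints: components, solder. The basis is B = [[5,1],[3,1]] with det 2.
Per unit decrease in components, x* moves by d = (-0.5, 1.5).
The basis stays optimal until test becomes binding; allowable decrease = 10 $.

10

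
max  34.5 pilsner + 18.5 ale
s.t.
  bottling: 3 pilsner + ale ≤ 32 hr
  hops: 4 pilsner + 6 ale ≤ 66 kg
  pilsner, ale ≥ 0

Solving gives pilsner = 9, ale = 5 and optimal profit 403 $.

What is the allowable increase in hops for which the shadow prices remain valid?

126

Binding constraints: bottling, hops. The basis is B = [[3,1],[4,6]] with det 14.
Per unit increase in hops, x* moves by d = (-0.0714, 0.2143).
The basis stays optimal until pilsner reaches 0; allowable increase = 126 kg.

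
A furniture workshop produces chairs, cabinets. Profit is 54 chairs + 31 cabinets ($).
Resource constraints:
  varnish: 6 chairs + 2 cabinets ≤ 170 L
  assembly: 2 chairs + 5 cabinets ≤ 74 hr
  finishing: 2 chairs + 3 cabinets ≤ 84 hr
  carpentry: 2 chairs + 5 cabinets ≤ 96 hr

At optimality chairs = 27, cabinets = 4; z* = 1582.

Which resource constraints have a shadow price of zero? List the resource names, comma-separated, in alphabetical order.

carpentry, finishing

varnish: 170/170 (binding)
assembly: 74/74 (binding)
finishing: 66/84 (slack 18)
carpentry: 74/96 (slack 22)
By complementary slackness, a constraint with positive slack has shadow price 0 → carpentry, finishing.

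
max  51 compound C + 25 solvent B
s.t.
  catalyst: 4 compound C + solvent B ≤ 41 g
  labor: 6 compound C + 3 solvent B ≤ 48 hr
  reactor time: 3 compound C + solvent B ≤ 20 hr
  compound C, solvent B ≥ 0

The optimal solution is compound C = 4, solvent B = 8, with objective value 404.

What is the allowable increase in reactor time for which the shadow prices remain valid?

4

Binding constraints: labor, reactor time. The basis is B = [[6,3],[3,1]] with det -3.
Per unit increase in reactor time, x* moves by d = (1, -2).
The basis stays optimal until solvent B reaches 0; allowable increase = 4 hr.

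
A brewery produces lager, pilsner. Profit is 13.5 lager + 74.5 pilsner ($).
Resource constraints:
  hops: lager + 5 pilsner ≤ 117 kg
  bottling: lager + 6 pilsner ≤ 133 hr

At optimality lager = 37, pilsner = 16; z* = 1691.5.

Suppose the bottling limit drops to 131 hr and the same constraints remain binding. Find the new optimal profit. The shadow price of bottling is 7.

Δb = -2, so new z* = 1691.5 + (7)·(-2) = 1691.5 − 14 = 1677.5.

1677.5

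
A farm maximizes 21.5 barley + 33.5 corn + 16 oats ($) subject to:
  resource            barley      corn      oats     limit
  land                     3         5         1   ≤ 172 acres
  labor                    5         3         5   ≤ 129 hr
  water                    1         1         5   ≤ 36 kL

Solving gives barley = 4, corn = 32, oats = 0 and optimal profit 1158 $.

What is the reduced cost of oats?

At the optimum: land uses 172 of 172 (binding); labor uses 116 of 129 (slack = 13); water uses 36 of 36 (binding).
By complementary slackness, y = 0 for the non-binding constraint.
Dual feasibility on the basic columns requires 3·y_land + 1·y_water = 21.5, 5·y_land + 1·y_water = 33.5.
This yields shadow prices y_land = 6, y_water = 3.5.
Reduced cost of oats: c₃ − yᵀa₃ = 16 − (6·1 + 3.5·5) = 16 − 23.5 = -7.5.

-7.5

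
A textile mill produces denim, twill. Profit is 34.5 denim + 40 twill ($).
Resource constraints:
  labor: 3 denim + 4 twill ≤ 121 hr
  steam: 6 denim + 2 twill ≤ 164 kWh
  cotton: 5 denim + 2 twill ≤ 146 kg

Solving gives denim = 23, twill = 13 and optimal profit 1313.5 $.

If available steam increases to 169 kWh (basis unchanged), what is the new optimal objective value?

1318.5

Binding: labor and steam. Non-binding: cotton (5 unused).
By complementary slackness, y = 0 for the non-binding constraint.
Dual feasibility on the basic columns requires 3·y_labor + 6·y_steam = 34.5, 4·y_labor + 2·y_steam = 40.
→ y_labor = 9.5 and y_steam = 1.
Δz = y_steam·Δb = 1 × (5) = 5, so new z* = 1313.5 + 5 = 1318.5.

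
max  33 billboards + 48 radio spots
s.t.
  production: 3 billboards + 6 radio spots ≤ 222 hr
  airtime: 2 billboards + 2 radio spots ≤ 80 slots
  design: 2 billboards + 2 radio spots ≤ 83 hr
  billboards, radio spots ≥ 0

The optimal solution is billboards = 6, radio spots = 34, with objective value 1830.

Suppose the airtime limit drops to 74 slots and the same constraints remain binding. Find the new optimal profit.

1776

Check each constraint at x*: production 222/222 (tight); airtime 80/80 (tight); design 80/83 (slack 3).
Slack constraints have shadow price 0 (complementary slackness).
Dual feasibility on the basic columns requires 3·y_production + 2·y_airtime = 33, 6·y_production + 2·y_airtime = 48.
Solving: y_production = 5, y_airtime = 9.
Δz = y_airtime·Δb = 9 × (-6) = -54, so new z* = 1830 − 54 = 1776.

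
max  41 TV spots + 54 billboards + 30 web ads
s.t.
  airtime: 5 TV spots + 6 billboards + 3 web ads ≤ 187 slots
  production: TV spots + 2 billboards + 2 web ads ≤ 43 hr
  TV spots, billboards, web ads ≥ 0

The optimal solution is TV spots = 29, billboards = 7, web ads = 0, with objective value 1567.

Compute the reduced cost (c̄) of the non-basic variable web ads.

At the optimum: airtime uses 187 of 187 (binding); production uses 43 of 43 (binding).
Dual feasibility on the basic columns requires 5·y_airtime + 1·y_production = 41, 6·y_airtime + 2·y_production = 54.
This yields shadow prices y_airtime = 7, y_production = 6.
Reduced cost of web ads: c₃ − yᵀa₃ = 30 − (7·3 + 6·2) = 30 − 33 = -3.

-3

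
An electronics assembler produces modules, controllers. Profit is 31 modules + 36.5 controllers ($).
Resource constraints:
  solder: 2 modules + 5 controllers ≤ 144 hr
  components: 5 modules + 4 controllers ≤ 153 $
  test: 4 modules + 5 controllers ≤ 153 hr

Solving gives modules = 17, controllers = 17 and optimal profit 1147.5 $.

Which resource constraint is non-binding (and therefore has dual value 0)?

solder: 119/144 (slack 25)
components: 153/153 (binding)
test: 153/153 (binding)
By complementary slackness, a constraint with positive slack has shadow price 0 → solder.

solder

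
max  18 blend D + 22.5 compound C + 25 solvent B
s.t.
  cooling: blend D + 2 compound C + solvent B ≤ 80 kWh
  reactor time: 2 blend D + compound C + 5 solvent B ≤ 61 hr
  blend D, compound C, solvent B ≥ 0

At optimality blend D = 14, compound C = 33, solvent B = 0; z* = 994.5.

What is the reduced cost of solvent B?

-6.5

At the optimum: cooling uses 80 of 80 (binding); reactor time uses 61 of 61 (binding).
From A_Bᵀ y = c: 1·y_cooling + 2·y_reactor time = 18; 2·y_cooling + 1·y_reactor time = 22.5.
This yields shadow prices y_cooling = 9, y_reactor time = 4.5.
Reduced cost of solvent B: c₃ − yᵀa₃ = 25 − (9·1 + 4.5·5) = 25 − 31.5 = -6.5.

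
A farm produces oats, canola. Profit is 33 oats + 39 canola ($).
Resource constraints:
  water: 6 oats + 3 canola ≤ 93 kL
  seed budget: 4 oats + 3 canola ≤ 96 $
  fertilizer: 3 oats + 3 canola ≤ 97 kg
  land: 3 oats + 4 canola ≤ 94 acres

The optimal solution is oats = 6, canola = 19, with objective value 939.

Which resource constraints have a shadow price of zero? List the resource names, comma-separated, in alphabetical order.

water: 93/93 (binding)
seed budget: 81/96 (slack 15)
fertilizer: 75/97 (slack 22)
land: 94/94 (binding)
By complementary slackness, a constraint with positive slack has shadow price 0 → fertilizer, seed budget.

fertilizer, seed budget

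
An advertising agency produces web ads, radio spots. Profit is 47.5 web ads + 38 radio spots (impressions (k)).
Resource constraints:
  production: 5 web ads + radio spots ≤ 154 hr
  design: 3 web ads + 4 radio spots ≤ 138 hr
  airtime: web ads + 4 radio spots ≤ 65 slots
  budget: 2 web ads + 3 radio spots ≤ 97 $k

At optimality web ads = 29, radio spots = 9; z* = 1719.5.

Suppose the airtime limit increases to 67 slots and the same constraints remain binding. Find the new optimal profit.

Check each constraint at x*: production 154/154 (tight); design 123/138 (slack 15); airtime 65/65 (tight); budget 85/97 (slack 12).
By complementary slackness, y = 0 for the non-binding constraints.
From A_Bᵀ y = c: 5·y_production + 1·y_airtime = 47.5; 1·y_production + 4·y_airtime = 38.
This yields shadow prices y_production = 8, y_airtime = 7.5.
Δz = y_airtime·Δb = 7.5 × (2) = 15, so new z* = 1719.5 + 15 = 1734.5.

1734.5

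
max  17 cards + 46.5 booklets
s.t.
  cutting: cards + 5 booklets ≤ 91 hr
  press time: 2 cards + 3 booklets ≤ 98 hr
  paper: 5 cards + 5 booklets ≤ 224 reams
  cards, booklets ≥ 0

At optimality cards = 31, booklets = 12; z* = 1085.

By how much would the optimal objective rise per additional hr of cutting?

6

Binding: cutting and press time. Non-binding: paper (9 unused).
By complementary slackness, y = 0 for the non-binding constraint.
The binding rows give the dual system: 1·y_cutting + 2·y_press time = 17 and 5·y_cutting + 3·y_press time = 46.5.
Solving: y_cutting = 6, y_press time = 5.5.
Shadow price of cutting = 6.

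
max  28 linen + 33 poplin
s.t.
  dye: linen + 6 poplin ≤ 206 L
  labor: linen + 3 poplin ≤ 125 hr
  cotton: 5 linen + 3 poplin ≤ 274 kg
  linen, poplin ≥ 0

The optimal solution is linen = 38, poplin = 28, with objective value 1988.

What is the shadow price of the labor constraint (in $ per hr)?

At the optimum: dye uses 206 of 206 (binding); labor uses 122 of 125 (slack = 3); cotton uses 274 of 274 (binding).
Since labor is not tight, its dual is 0.
From A_Bᵀ y = c: 1·y_dye + 5·y_cotton = 28; 6·y_dye + 3·y_cotton = 33.
→ y_dye = 3 and y_cotton = 5.
Shadow price of labor = 0.

0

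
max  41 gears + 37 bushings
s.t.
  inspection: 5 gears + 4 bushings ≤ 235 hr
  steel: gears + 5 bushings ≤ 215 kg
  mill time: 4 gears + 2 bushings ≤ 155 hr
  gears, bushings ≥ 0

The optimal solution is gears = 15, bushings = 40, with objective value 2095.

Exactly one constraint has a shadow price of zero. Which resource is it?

inspection: 235/235 (binding)
steel: 215/215 (binding)
mill time: 140/155 (slack 15)
By complementary slackness, a constraint with positive slack has shadow price 0 → mill time.

mill time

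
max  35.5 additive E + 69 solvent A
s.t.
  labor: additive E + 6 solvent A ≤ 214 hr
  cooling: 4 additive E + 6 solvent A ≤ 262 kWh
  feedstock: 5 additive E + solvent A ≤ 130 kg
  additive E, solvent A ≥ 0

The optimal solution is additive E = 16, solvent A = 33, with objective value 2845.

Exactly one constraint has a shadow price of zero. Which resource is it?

labor: 214/214 (binding)
cooling: 262/262 (binding)
feedstock: 113/130 (slack 17)
By complementary slackness, a constraint with positive slack has shadow price 0 → feedstock.

feedstock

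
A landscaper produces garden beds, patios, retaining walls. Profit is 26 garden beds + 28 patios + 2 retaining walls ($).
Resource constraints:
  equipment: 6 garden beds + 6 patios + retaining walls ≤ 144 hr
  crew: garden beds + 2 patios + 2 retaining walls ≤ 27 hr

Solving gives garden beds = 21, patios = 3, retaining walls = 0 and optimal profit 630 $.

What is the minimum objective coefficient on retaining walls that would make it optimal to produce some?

At the optimum: equipment uses 144 of 144 (binding); crew uses 27 of 27 (binding).
Dual feasibility on the basic columns requires 6·y_equipment + 1·y_crew = 26, 6·y_equipment + 2·y_crew = 28.
This yields shadow prices y_equipment = 4, y_crew = 2.
retaining walls enters the basis when its profit ≥ yᵀa₃ = 4·1 + 2·2 = 8.

8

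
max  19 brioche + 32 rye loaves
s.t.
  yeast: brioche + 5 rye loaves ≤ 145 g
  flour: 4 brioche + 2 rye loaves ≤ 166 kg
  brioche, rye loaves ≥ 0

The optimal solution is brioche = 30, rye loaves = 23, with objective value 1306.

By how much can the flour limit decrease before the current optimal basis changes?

108

Binding constraints: yeast, flour. The basis is B = [[1,5],[4,2]] with det -18.
Per unit decrease in flour, x* moves by d = (-0.2778, 0.0556).
The basis stays optimal until brioche reaches 0; allowable decrease = 108 kg.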